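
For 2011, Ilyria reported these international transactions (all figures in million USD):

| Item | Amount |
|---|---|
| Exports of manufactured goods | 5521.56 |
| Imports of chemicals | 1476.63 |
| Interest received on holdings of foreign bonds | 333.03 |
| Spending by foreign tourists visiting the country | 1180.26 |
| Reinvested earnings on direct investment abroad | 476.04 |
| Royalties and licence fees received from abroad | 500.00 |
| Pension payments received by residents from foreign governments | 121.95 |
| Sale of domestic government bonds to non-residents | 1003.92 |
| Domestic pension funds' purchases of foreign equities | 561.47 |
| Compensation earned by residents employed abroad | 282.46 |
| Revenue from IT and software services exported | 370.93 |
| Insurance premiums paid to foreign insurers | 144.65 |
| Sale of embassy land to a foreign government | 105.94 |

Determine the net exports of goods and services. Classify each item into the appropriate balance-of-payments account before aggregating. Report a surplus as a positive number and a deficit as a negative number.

Goods: 5521.56 - 1476.63 = 4044.93
Services: 370.93 - 144.65 + 500.00 + 1180.26 = 1906.54
Trade balance = 4044.93 + 1906.54 = 5951.47
(Excluded from the trade balance — primary income: interest received on holdings of foreign bonds 333.03, reinvested earnings on direct investment abroad 476.04, compensation earned by residents employed abroad 282.46; secondary income: pension payments received by residents from foreign governments 121.95; financial account: sale of domestic government bonds to non-residents 1003.92, domestic pension funds' purchases of foreign equities 561.47; capital account: sale of embassy land to a foreign government 105.94.)

5951.47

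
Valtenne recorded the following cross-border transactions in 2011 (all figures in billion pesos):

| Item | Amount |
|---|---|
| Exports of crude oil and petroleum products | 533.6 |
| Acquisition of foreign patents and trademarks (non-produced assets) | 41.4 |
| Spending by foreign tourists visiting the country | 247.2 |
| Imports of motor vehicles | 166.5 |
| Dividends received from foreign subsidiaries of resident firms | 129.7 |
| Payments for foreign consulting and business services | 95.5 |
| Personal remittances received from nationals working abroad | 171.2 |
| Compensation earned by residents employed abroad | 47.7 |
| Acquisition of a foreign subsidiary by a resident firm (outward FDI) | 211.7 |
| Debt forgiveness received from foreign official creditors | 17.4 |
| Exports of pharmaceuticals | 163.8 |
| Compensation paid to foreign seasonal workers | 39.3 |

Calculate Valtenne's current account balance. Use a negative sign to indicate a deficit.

Goods: -166.5 + 163.8 + 533.6 = 530.9
Services: 247.2 - 95.5 = 151.7
Primary income: 129.7 + 47.7 - 39.3 = 138.1
Secondary income: 171.2
Current account = 530.9 + 151.7 + 138.1 + 171.2 = 991.9
(Excluded from the current account — capital account: acquisition of foreign patents and trademarks (non-produced assets) 41.4, debt forgiveness received from foreign official creditors 17.4; financial account: acquisition of a foreign subsidiary by a resident firm (outward FDI) 211.7.)

991.9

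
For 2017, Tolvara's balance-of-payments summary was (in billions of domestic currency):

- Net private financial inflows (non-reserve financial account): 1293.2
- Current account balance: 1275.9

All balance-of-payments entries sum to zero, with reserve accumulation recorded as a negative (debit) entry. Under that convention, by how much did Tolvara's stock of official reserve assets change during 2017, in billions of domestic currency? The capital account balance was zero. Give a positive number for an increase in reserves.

2569.1

Official reserve transactions balance = -(1275.9 + 1293.2) = -2569.1
An accumulation of reserves is recorded as a debit (negative entry), so the change in the stock of reserves is the negative of that balance.
Change in official reserves = -(-2569.1) = 2569.1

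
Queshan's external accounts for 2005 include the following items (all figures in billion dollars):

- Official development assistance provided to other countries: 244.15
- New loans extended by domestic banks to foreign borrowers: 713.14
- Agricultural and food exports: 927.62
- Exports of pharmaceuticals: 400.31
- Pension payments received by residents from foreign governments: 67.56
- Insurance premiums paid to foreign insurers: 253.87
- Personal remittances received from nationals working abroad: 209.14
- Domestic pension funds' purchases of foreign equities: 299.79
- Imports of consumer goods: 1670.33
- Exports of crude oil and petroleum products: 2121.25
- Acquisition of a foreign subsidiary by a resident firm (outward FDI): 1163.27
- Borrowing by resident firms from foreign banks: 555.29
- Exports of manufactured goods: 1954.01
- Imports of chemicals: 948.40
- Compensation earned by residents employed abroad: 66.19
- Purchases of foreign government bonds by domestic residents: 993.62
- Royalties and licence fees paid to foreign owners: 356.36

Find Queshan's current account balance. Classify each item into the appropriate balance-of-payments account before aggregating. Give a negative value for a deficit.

2272.97

Goods: 1954.01 + 2121.25 + 400.31 + 927.62 - 1670.33 - 948.40 = 2784.46
Services: -356.36 - 253.87 = -610.23
Primary income: 66.19
Secondary income: 67.56 + 209.14 - 244.15 = 32.55
Current account = 2784.46 + (-610.23) + 66.19 + 32.55 = 2272.97
(Excluded from the current account — financial account: new loans extended by domestic banks to foreign borrowers 713.14, domestic pension funds' purchases of foreign equities 299.79, acquisition of a foreign subsidiary by a resident firm (outward FDI) 1163.27, borrowing by resident firms from foreign banks 555.29, purchases of foreign government bonds by domestic residents 993.62.)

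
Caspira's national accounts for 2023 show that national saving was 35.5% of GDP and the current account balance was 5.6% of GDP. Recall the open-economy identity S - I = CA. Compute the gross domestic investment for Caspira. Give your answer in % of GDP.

29.9

I = S - CA = 35.5 - 5.6 = 29.9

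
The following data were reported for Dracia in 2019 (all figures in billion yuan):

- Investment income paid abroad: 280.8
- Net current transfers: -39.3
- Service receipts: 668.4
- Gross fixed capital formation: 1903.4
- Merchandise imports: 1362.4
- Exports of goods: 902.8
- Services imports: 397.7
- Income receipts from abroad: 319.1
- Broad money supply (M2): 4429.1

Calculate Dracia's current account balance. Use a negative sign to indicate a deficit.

Goods balance = 902.8 - 1362.4 = -459.6
Services balance = 668.4 - 397.7 = 270.7
Trade balance (goods + services) = -459.6 + 270.7 = -188.9
Net primary income = 319.1 - 280.8 = 38.3
Net secondary income = -39.3
Current account = -188.9 + 38.3 + (-39.3) = -189.9

-189.9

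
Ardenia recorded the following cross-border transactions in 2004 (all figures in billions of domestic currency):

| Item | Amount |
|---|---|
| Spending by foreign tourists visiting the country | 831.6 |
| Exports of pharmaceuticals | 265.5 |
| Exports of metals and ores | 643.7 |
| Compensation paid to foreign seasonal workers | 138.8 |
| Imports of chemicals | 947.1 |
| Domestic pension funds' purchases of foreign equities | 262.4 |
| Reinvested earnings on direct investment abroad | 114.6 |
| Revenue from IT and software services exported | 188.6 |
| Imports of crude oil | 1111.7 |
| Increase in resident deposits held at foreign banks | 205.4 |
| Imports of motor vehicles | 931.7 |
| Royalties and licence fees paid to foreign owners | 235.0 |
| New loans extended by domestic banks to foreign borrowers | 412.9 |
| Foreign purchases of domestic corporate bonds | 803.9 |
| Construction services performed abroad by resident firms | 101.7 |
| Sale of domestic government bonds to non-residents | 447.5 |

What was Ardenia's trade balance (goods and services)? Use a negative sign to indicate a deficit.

-1194.4

Goods: -947.1 + 265.5 + 643.7 - 931.7 - 1111.7 = -2081.3
Services: -235.0 + 831.6 + 188.6 + 101.7 = 886.9
Trade balance = -2081.3 + 886.9 = -1194.4
(Excluded from the trade balance — primary income: compensation paid to foreign seasonal workers 138.8, reinvested earnings on direct investment abroad 114.6; financial account: domestic pension funds' purchases of foreign equities 262.4, increase in resident deposits held at foreign banks 205.4, new loans extended by domestic banks to foreign borrowers 412.9, foreign purchases of domestic corporate bonds 803.9, sale of domestic government bonds to non-residents 447.5.)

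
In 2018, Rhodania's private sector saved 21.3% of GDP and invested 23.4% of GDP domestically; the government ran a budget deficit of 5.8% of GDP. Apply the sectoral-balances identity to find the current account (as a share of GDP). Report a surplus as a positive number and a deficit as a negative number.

-7.9

By the sectoral-balances identity, CA = (S_private - I) + (T - G).
Private balance = 21.3 - 23.4 = -2.1
Government balance (T - G) = -5.8
CA = -2.1 + (-5.8) = -7.9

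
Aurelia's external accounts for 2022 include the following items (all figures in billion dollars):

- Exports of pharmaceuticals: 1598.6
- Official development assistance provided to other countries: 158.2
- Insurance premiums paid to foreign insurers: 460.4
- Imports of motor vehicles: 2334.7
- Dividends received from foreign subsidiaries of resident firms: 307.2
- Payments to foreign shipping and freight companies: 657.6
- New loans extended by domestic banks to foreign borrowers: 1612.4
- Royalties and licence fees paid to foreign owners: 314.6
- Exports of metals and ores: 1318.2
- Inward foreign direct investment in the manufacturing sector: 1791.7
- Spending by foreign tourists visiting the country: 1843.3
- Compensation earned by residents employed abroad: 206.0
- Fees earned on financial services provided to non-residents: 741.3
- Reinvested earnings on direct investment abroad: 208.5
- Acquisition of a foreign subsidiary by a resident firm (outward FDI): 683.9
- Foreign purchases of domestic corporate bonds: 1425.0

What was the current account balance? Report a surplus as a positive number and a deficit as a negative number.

2297.6

Goods: 1598.6 + 1318.2 - 2334.7 = 582.1
Services: -314.6 - 460.4 - 657.6 + 741.3 + 1843.3 = 1152.0
Primary income: 307.2 + 208.5 + 206.0 = 721.7
Secondary income: -158.2
Current account = 582.1 + 1152.0 + 721.7 + (-158.2) = 2297.6
(Excluded from the current account — financial account: new loans extended by domestic banks to foreign borrowers 1612.4, inward foreign direct investment in the manufacturing sector 1791.7, acquisition of a foreign subsidiary by a resident firm (outward FDI) 683.9, foreign purchases of domestic corporate bonds 1425.0.)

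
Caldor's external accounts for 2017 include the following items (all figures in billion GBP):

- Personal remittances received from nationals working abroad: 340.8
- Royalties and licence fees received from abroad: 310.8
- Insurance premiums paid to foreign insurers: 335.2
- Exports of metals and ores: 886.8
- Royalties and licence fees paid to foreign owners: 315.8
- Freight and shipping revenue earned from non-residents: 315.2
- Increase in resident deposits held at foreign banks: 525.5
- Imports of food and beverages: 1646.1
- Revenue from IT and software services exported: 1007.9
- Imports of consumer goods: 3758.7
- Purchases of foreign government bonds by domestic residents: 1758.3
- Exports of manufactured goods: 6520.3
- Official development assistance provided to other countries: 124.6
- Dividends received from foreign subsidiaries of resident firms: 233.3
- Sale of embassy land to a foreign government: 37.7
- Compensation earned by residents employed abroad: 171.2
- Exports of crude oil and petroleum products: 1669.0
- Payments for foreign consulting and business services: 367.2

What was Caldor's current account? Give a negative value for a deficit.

4907.7

Goods: 886.8 + 6520.3 - 1646.1 + 1669.0 - 3758.7 = 3671.3
Services: -367.2 + 310.8 - 315.8 - 335.2 + 315.2 + 1007.9 = 615.7
Primary income: 171.2 + 233.3 = 404.5
Secondary income: 340.8 - 124.6 = 216.2
Current account = 3671.3 + 615.7 + 404.5 + 216.2 = 4907.7
(Excluded from the current account — financial account: increase in resident deposits held at foreign banks 525.5, purchases of foreign government bonds by domestic residents 1758.3; capital account: sale of embassy land to a foreign government 37.7.)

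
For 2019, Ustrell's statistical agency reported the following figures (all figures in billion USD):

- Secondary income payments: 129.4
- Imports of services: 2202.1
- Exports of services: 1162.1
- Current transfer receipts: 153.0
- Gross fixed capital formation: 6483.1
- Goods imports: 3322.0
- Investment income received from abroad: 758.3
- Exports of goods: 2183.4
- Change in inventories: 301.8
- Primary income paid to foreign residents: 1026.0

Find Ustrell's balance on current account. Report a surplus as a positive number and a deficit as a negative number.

-2422.7

Goods balance = 2183.4 - 3322.0 = -1138.6
Services balance = 1162.1 - 2202.1 = -1040.0
Trade balance (goods + services) = -1138.6 + (-1040.0) = -2178.6
Net primary income = 758.3 - 1026.0 = -267.7
Net secondary income = 153.0 - 129.4 = 23.6
Current account = -2178.6 + (-267.7) + 23.6 = -2422.7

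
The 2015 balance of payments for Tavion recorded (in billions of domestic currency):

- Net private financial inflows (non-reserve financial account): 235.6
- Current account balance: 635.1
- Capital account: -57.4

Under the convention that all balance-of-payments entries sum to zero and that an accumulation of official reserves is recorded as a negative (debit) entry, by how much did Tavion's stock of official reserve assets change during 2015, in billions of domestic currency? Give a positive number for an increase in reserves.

813.3

Official reserve transactions balance = -(635.1 + (-57.4) + 235.6) = -813.3
An accumulation of reserves is recorded as a debit (negative entry), so the change in the stock of reserves is the negative of that balance.
Change in official reserves = -(-813.3) = 813.3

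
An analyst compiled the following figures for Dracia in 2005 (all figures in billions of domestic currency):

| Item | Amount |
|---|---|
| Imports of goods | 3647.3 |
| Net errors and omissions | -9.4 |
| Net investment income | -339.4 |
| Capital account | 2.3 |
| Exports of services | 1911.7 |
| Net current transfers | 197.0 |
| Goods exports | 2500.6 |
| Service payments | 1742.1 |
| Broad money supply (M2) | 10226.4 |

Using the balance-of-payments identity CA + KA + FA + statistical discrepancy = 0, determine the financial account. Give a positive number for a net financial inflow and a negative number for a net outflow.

Goods balance = 2500.6 - 3647.3 = -1146.7
Services balance = 1911.7 - 1742.1 = 169.6
Trade balance (goods + services) = -1146.7 + 169.6 = -977.1
Net primary income = -339.4
Net secondary income = 197.0
Current account = -977.1 + (-339.4) + 197.0 = -1119.5
Financial account = -(-1119.5 + 2.3 + (-9.4)) = 1126.6

1126.6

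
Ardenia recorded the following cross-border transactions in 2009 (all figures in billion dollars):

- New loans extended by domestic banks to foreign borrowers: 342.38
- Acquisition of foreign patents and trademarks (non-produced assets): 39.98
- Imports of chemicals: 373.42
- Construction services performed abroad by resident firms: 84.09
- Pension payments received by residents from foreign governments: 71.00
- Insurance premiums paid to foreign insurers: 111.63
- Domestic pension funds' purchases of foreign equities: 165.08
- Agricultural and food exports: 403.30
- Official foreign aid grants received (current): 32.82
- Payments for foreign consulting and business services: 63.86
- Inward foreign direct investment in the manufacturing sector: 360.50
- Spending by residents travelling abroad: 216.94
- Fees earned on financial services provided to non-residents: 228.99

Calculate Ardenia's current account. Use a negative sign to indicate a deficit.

Goods: 403.30 - 373.42 = 29.88
Services: 84.09 - 111.63 - 63.86 + 228.99 - 216.94 = -79.35
Secondary income: 71.00 + 32.82 = 103.82
Current account = 29.88 + (-79.35) + 103.82 = 54.35
(Excluded from the current account — financial account: new loans extended by domestic banks to foreign borrowers 342.38, domestic pension funds' purchases of foreign equities 165.08, inward foreign direct investment in the manufacturing sector 360.50; capital account: acquisition of foreign patents and trademarks (non-produced assets) 39.98.)

54.35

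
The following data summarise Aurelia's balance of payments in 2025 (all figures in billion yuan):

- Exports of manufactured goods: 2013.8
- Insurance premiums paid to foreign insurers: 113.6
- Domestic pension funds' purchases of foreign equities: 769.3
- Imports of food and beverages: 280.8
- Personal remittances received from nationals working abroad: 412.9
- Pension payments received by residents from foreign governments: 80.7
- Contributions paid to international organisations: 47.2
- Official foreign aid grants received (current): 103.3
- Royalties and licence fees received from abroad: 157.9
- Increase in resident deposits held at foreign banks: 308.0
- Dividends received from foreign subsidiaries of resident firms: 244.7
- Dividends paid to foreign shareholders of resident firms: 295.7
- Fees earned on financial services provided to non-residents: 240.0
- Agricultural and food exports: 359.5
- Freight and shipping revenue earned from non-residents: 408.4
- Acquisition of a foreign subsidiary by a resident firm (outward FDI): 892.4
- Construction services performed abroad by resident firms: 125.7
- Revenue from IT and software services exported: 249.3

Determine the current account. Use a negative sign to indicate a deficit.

3658.9

Goods: 2013.8 + 359.5 - 280.8 = 2092.5
Services: 157.9 - 113.6 + 408.4 + 249.3 + 125.7 + 240.0 = 1067.7
Primary income: 244.7 - 295.7 = -51.0
Secondary income: 103.3 + 80.7 - 47.2 + 412.9 = 549.7
Current account = 2092.5 + 1067.7 + (-51.0) + 549.7 = 3658.9
(Excluded from the current account — financial account: domestic pension funds' purchases of foreign equities 769.3, increase in resident deposits held at foreign banks 308.0, acquisition of a foreign subsidiary by a resident firm (outward FDI) 892.4.)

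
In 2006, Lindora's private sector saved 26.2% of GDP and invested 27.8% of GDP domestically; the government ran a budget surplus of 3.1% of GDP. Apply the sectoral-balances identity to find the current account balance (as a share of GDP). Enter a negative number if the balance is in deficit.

1.5

By the sectoral-balances identity, CA = (S_private - I) + (T - G).
Private balance = 26.2 - 27.8 = -1.6
Government balance (T - G) = 3.1
CA = -1.6 + 3.1 = 1.5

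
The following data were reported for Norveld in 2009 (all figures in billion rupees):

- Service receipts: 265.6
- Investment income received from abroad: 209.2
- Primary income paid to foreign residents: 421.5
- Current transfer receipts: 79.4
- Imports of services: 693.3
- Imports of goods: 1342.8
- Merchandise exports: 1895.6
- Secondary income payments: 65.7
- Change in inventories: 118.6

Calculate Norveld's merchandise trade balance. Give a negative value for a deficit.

Goods balance = 1895.6 - 1342.8 = 552.8

552.8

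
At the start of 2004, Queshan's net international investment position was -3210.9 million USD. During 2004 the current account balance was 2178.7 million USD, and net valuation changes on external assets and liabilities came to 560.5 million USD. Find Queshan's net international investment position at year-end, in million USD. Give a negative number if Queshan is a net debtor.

-471.7

Change in NIIP = current account + net valuation change = 2178.7 + 560.5 = 2739.2
End-of-year NIIP = -3210.9 + 2739.2 = -471.7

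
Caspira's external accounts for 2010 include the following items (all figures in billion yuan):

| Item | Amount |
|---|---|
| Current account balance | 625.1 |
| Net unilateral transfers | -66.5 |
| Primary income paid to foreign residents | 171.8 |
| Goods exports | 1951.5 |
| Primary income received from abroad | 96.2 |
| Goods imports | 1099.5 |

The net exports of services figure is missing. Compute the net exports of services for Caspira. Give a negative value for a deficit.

-84.8

Current account = goods balance + services balance + net primary income + net secondary income
Sum of the known components = 709.9
Net exports of services = CA - (known components) = 625.1 - 709.9 = -84.8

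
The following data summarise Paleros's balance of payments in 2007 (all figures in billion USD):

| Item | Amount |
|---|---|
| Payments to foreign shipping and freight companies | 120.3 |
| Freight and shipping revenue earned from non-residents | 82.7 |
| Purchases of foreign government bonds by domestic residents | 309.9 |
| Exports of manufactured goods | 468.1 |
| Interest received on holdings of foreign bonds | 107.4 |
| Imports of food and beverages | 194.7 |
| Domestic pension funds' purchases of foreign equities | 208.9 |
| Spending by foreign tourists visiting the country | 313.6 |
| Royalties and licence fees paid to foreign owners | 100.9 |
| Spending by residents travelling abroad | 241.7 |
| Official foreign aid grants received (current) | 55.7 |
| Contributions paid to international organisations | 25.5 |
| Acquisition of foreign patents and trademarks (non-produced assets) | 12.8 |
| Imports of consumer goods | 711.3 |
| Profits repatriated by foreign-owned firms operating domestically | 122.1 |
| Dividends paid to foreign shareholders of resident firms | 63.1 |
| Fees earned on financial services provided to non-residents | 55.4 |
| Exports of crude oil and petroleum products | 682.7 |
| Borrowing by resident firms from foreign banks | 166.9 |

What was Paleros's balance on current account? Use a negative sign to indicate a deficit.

Goods: 682.7 - 194.7 + 468.1 - 711.3 = 244.8
Services: -241.7 - 100.9 - 120.3 + 82.7 + 55.4 + 313.6 = -11.2
Primary income: 107.4 - 122.1 - 63.1 = -77.8
Secondary income: 55.7 - 25.5 = 30.2
Current account = 244.8 + (-11.2) + (-77.8) + 30.2 = 186.0
(Excluded from the current account — financial account: purchases of foreign government bonds by domestic residents 309.9, domestic pension funds' purchases of foreign equities 208.9, borrowing by resident firms from foreign banks 166.9; capital account: acquisition of foreign patents and trademarks (non-produced assets) 12.8.)

186.0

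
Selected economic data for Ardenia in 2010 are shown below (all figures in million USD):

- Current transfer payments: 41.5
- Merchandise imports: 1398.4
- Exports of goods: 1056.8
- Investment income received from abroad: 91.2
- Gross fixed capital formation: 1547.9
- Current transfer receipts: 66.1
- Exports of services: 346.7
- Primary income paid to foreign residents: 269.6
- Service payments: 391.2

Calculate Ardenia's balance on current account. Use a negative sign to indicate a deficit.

-539.9

Goods balance = 1056.8 - 1398.4 = -341.6
Services balance = 346.7 - 391.2 = -44.5
Trade balance (goods + services) = -341.6 + (-44.5) = -386.1
Net primary income = 91.2 - 269.6 = -178.4
Net secondary income = 66.1 - 41.5 = 24.6
Current account = -386.1 + (-178.4) + 24.6 = -539.9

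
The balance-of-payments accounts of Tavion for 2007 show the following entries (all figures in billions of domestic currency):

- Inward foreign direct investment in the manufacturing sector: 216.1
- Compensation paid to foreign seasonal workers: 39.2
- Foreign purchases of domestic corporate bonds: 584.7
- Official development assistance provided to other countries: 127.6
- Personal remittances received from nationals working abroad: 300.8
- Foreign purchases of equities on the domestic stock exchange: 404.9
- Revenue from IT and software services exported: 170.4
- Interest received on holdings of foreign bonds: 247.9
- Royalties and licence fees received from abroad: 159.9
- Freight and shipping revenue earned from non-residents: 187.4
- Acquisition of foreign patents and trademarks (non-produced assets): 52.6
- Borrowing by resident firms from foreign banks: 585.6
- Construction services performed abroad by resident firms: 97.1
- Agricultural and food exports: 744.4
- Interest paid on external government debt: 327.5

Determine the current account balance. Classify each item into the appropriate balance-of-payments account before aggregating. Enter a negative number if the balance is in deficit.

Goods: 744.4
Services: 187.4 + 97.1 + 170.4 + 159.9 = 614.8
Primary income: -39.2 + 247.9 - 327.5 = -118.8
Secondary income: 300.8 - 127.6 = 173.2
Current account = 744.4 + 614.8 + (-118.8) + 173.2 = 1413.6
(Excluded from the current account — financial account: inward foreign direct investment in the manufacturing sector 216.1, foreign purchases of domestic corporate bonds 584.7, foreign purchases of equities on the domestic stock exchange 404.9, borrowing by resident firms from foreign banks 585.6; capital account: acquisition of foreign patents and trademarks (non-produced assets) 52.6.)

1413.6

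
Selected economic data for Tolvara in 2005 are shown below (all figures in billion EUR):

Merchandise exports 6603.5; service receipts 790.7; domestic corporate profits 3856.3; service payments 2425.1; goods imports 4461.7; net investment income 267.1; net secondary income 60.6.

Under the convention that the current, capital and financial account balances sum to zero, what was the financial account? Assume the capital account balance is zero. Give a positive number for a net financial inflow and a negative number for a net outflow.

-835.1

Goods balance = 6603.5 - 4461.7 = 2141.8
Services balance = 790.7 - 2425.1 = -1634.4
Trade balance (goods + services) = 2141.8 + (-1634.4) = 507.4
Net primary income = 267.1
Net secondary income = 60.6
Current account = 507.4 + 267.1 + 60.6 = 835.1
Financial account = -(835.1) = -835.1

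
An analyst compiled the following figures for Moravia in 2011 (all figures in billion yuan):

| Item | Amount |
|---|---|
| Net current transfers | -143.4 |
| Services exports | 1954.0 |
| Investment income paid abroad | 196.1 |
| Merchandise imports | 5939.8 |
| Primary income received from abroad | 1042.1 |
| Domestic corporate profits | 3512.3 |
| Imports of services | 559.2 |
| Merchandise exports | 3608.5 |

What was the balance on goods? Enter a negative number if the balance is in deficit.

-2331.3

Goods balance = 3608.5 - 5939.8 = -2331.3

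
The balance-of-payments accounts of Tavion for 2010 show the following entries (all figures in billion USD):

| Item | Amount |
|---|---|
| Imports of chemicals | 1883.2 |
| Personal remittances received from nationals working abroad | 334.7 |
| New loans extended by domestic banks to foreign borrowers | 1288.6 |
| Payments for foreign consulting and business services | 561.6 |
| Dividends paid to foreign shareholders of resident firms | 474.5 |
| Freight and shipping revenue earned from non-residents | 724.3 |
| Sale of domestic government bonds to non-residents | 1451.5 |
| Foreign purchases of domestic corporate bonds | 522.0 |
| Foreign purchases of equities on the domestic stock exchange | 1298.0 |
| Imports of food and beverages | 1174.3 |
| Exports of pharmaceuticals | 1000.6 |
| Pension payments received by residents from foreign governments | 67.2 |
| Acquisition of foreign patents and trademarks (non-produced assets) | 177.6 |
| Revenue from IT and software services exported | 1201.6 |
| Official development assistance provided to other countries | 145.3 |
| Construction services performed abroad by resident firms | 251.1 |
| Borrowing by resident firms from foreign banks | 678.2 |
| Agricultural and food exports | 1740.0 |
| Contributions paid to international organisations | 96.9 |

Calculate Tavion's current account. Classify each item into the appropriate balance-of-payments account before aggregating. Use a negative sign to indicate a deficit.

Goods: 1740.0 + 1000.6 - 1883.2 - 1174.3 = -316.9
Services: 251.1 + 1201.6 - 561.6 + 724.3 = 1615.4
Primary income: -474.5
Secondary income: 67.2 - 145.3 - 96.9 + 334.7 = 159.7
Current account = (-316.9) + 1615.4 + (-474.5) + 159.7 = 983.7
(Excluded from the current account — financial account: new loans extended by domestic banks to foreign borrowers 1288.6, sale of domestic government bonds to non-residents 1451.5, foreign purchases of domestic corporate bonds 522.0, foreign purchases of equities on the domestic stock exchange 1298.0, borrowing by resident firms from foreign banks 678.2; capital account: acquisition of foreign patents and trademarks (non-produced assets) 177.6.)

983.7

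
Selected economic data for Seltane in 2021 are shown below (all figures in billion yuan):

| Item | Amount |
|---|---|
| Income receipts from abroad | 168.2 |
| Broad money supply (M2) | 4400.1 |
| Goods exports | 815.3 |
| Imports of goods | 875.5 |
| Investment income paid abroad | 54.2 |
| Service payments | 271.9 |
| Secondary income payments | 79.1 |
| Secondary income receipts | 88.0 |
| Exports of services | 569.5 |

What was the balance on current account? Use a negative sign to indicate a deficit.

360.3

Goods balance = 815.3 - 875.5 = -60.2
Services balance = 569.5 - 271.9 = 297.6
Trade balance (goods + services) = -60.2 + 297.6 = 237.4
Net primary income = 168.2 - 54.2 = 114.0
Net secondary income = 88.0 - 79.1 = 8.9
Current account = 237.4 + 114.0 + 8.9 = 360.3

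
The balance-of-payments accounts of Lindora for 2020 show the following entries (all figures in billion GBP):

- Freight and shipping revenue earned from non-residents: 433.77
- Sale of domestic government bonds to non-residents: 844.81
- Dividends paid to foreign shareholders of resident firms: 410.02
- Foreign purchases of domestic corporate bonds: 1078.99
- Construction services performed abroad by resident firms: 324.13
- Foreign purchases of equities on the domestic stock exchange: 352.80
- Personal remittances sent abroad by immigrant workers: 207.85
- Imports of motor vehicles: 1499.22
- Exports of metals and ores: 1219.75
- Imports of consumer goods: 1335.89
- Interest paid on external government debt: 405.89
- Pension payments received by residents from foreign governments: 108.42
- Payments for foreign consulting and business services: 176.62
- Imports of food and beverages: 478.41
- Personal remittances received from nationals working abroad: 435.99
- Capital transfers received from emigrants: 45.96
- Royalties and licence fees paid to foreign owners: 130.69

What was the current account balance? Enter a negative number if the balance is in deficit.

-2122.53

Goods: 1219.75 - 1335.89 - 478.41 - 1499.22 = -2093.77
Services: -130.69 - 176.62 + 433.77 + 324.13 = 450.59
Primary income: -405.89 - 410.02 = -815.91
Secondary income: -207.85 + 435.99 + 108.42 = 336.56
Current account = (-2093.77) + 450.59 + (-815.91) + 336.56 = -2122.53
(Excluded from the current account — financial account: sale of domestic government bonds to non-residents 844.81, foreign purchases of domestic corporate bonds 1078.99, foreign purchases of equities on the domestic stock exchange 352.80; capital account: capital transfers received from emigrants 45.96.)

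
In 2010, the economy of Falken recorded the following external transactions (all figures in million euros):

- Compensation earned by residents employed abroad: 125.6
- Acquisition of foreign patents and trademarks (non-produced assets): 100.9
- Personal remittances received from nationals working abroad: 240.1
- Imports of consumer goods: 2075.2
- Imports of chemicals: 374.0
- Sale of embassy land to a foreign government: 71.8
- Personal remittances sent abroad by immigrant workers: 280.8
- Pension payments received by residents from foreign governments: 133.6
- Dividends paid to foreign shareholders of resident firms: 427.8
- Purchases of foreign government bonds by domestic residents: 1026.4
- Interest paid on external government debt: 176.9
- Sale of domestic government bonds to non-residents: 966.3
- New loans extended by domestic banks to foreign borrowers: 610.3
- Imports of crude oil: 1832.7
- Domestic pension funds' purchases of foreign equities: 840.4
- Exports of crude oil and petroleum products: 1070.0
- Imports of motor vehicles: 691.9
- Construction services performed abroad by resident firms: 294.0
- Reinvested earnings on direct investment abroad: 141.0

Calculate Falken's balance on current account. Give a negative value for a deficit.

-3855.0

Goods: -374.0 - 1832.7 - 691.9 - 2075.2 + 1070.0 = -3903.8
Services: 294.0
Primary income: -427.8 + 141.0 - 176.9 + 125.6 = -338.1
Secondary income: -280.8 + 240.1 + 133.6 = 92.9
Current account = (-3903.8) + 294.0 + (-338.1) + 92.9 = -3855.0
(Excluded from the current account — capital account: acquisition of foreign patents and trademarks (non-produced assets) 100.9, sale of embassy land to a foreign government 71.8; financial account: purchases of foreign government bonds by domestic residents 1026.4, sale of domestic government bonds to non-residents 966.3, new loans extended by domestic banks to foreign borrowers 610.3, domestic pension funds' purchases of foreign equities 840.4.)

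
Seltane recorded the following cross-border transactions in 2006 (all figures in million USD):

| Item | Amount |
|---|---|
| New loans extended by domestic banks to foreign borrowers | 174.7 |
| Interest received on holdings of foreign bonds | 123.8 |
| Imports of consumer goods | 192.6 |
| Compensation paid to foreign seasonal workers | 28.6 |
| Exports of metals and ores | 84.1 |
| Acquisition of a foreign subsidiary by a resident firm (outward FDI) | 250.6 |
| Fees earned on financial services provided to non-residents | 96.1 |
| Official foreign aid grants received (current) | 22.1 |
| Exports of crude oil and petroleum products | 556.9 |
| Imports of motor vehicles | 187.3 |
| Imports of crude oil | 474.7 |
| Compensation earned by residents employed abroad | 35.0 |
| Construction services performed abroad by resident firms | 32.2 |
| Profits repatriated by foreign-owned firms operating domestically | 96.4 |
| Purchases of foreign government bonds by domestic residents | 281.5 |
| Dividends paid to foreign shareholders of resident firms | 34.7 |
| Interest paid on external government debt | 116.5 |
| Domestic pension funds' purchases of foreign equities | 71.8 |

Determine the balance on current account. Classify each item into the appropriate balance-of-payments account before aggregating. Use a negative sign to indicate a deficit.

Goods: 84.1 - 187.3 - 192.6 - 474.7 + 556.9 = -213.6
Services: 96.1 + 32.2 = 128.3
Primary income: 35.0 + 123.8 - 116.5 - 34.7 - 28.6 - 96.4 = -117.4
Secondary income: 22.1
Current account = (-213.6) + 128.3 + (-117.4) + 22.1 = -180.6
(Excluded from the current account — financial account: new loans extended by domestic banks to foreign borrowers 174.7, acquisition of a foreign subsidiary by a resident firm (outward FDI) 250.6, purchases of foreign government bonds by domestic residents 281.5, domestic pension funds' purchases of foreign equities 71.8.)

-180.6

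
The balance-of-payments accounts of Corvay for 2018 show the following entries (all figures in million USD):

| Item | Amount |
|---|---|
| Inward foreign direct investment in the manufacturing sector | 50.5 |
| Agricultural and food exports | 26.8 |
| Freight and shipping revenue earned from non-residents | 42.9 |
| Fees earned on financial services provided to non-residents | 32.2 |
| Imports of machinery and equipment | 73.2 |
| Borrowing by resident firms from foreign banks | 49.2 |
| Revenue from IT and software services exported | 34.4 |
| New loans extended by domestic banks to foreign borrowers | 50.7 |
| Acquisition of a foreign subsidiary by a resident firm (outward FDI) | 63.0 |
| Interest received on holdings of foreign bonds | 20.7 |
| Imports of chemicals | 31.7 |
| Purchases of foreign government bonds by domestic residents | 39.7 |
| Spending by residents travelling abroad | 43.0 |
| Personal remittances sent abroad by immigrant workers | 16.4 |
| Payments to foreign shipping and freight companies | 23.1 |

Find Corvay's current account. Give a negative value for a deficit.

Goods: 26.8 - 73.2 - 31.7 = -78.1
Services: -43.0 + 42.9 - 23.1 + 32.2 + 34.4 = 43.4
Primary income: 20.7
Secondary income: -16.4
Current account = (-78.1) + 43.4 + 20.7 + (-16.4) = -30.4
(Excluded from the current account — financial account: inward foreign direct investment in the manufacturing sector 50.5, borrowing by resident firms from foreign banks 49.2, new loans extended by domestic banks to foreign borrowers 50.7, acquisition of a foreign subsidiary by a resident firm (outward FDI) 63.0, purchases of foreign government bonds by domestic residents 39.7.)

-30.4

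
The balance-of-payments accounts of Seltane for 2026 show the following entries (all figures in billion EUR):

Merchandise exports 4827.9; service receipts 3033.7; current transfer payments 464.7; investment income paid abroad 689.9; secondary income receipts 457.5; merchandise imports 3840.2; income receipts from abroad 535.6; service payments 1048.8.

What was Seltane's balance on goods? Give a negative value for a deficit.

987.7

Goods balance = 4827.9 - 3840.2 = 987.7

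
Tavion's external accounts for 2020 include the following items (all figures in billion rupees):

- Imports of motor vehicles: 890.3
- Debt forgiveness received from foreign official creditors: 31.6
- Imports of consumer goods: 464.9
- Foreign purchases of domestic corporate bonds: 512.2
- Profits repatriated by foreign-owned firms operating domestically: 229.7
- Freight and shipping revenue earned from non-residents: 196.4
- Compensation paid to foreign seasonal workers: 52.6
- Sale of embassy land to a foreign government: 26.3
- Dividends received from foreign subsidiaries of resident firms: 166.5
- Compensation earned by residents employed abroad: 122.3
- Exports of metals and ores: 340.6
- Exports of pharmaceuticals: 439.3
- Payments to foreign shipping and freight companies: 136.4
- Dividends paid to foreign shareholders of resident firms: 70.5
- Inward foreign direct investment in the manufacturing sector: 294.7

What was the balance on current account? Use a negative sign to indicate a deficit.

Goods: 340.6 - 890.3 + 439.3 - 464.9 = -575.3
Services: -136.4 + 196.4 = 60.0
Primary income: -70.5 - 229.7 + 122.3 - 52.6 + 166.5 = -64.0
Current account = (-575.3) + 60.0 + (-64.0) = -579.3
(Excluded from the current account — capital account: debt forgiveness received from foreign official creditors 31.6, sale of embassy land to a foreign government 26.3; financial account: foreign purchases of domestic corporate bonds 512.2, inward foreign direct investment in the manufacturing sector 294.7.)

-579.3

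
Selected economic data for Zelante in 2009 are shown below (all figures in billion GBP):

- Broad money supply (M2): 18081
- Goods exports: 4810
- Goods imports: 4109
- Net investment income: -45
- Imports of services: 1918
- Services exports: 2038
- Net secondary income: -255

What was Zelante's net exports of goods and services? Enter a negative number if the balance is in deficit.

Goods balance = 4810 - 4109 = 701
Services balance = 2038 - 1918 = 120
Trade balance (goods + services) = 701 + 120 = 821

821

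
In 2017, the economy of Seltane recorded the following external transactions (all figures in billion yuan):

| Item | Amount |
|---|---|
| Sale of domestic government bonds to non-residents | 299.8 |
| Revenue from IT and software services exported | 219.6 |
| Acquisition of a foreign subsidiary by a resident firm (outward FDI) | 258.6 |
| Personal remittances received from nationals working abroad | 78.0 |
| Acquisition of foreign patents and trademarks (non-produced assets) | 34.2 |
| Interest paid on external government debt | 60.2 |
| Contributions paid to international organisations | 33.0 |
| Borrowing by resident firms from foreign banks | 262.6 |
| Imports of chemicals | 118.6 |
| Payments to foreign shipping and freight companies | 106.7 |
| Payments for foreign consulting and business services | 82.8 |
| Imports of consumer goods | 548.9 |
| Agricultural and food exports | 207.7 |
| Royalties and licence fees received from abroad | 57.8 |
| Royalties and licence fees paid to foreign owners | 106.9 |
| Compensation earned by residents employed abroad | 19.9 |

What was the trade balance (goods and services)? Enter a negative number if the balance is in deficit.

Goods: 207.7 - 548.9 - 118.6 = -459.8
Services: 219.6 - 106.9 - 106.7 + 57.8 - 82.8 = -19.0
Trade balance = -459.8 + (-19.0) = -478.8
(Excluded from the trade balance — financial account: sale of domestic government bonds to non-residents 299.8, acquisition of a foreign subsidiary by a resident firm (outward FDI) 258.6, borrowing by resident firms from foreign banks 262.6; secondary income: personal remittances received from nationals working abroad 78.0, contributions paid to international organisations 33.0; capital account: acquisition of foreign patents and trademarks (non-produced assets) 34.2; primary income: interest paid on external government debt 60.2, compensation earned by residents employed abroad 19.9.)

-478.8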